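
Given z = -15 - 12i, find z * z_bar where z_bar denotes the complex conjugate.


Step 1: conj(z) = -15 + 12i
Step 2: z * conj(z) = (-15)^2 + (-12)^2
Step 3: = 225 + 144 = 369

369


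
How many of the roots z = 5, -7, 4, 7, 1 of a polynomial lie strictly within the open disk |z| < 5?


Step 1: Check each root:
  z = 5: |5| = 5 >= 5
  z = -7: |-7| = 7 >= 5
  z = 4: |4| = 4 < 5
  z = 7: |7| = 7 >= 5
  z = 1: |1| = 1 < 5
Step 2: Count = 2

2


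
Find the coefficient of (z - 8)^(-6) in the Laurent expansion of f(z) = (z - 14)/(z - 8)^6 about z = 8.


Step 1: Write the numerator in powers of (z - 8): z - 14 = (z - 8) + (1*8 - 14) = (z - 8) - 6
Step 2: Divide by (z - 8)^6: f(z) = -6(z - 8)^(-6) + (z - 8)^(-5)
Step 3: This finite sum is the Laurent series of f about z = 8.
Step 4: Coefficient of (z - 8)^(-6) = 1*8 - 14 = -6

-6


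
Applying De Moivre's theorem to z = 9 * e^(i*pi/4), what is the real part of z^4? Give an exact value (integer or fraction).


Step 1: By De Moivre's theorem, z^4 = 9^4 * e^(i*4*pi/4) = 6561 * (cos(pi) + i*sin(pi))
Step 2: |z|^4 = 9^4 = 6561
Step 3: The angle pi already lies in [0, 2*pi)
Step 4: cos(pi) = -1
Step 5: Re(z^4) = 6561 * (-1) = -6561

-6561


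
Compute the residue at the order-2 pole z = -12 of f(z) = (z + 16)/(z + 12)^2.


Step 1: Pole of order 2 at z = -12
Step 2: Res = lim d/dz [(z + 12)^2 * f(z)] as z -> -12
Step 3: (z + 12)^2 * f(z) = z + 16
Step 4: d/dz[z + 16] = 1

1


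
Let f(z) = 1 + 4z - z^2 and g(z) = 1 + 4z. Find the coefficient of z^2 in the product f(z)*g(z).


Step 1: z^2 term in f*g comes from: (1)*(0) + (4z)*(4z) + (-z^2)*(1)
Step 2: = 0 + 16 - 1
Step 3: = 15

15


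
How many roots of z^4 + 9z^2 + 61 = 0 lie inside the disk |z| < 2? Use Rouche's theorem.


Step 1: On |z| = 2 the three terms have sizes |z^4| = 2^4 = 16, |9z^2| = 9*2^2 = 36, |61| = 61
Step 2: The dominant term is g(z) = 61; let h(z) = z^4 + 9z^2 so f = g + h
Step 3: On |z| = 2: |g| = 61 and |h| <= 16 + 36 = 52
Step 4: Since 61 > 52, |h| < |g| on |z| = 2, so by Rouche f has the same number of zeros as g inside |z| < 2
Step 5: g(z) = 61 is a nonzero constant with no zeros inside |z| < 2. Answer = 0

0


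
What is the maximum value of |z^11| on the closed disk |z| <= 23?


Step 1: On |z| = 23, |f(z)| = |z|^11 = 23^11
Step 2: By maximum modulus principle, maximum is on boundary.
Step 3: Maximum = 952809757913927 = 952809757913927

952809757913927


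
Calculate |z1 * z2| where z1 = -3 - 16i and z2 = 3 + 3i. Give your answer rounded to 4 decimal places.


Step 1: |z1| = sqrt((-3)^2 + (-16)^2) = sqrt(265)
Step 2: |z2| = sqrt(3^2 + 3^2) = sqrt(18)
Step 3: |z1*z2| = |z1|*|z2| = sqrt(265) * sqrt(18) = sqrt(265 * 18) = sqrt(4770)
Step 4: = 69.0652

69.0652


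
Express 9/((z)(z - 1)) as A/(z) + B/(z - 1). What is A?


Step 1: Multiply both sides by (z) and set z = 0
Step 2: A = 9 / (0 - 1)
Step 3: A = 9 / (-1)
Step 4: A = -9

-9


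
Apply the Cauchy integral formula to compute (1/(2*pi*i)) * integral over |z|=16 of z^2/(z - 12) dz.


Step 1: f(z) = z^2, a = 12 is inside |z| = 16
Step 2: By Cauchy integral formula: (1/(2pi*i)) * integral = f(a)
Step 3: f(12) = 12^2 = 144

144


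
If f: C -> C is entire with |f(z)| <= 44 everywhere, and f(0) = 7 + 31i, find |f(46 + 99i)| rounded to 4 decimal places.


Step 1: By Liouville's theorem, a bounded entire function is constant.
Step 2: f(z) = f(0) = 7 + 31i for all z.
Step 3: |f(w)| = |7 + 31i| = sqrt(49 + 961)
Step 4: = 31.7805

31.7805


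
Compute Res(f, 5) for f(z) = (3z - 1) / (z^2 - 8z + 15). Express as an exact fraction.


Step 1: Q(z) = z^2 - 8z + 15 = (z - 5)(z - 3)
Step 2: Q'(z) = 2z - 8
Step 3: Q'(5) = 2, P(5) = 14
Step 4: Res = P(5)/Q'(5) = 14/2 = 7

7


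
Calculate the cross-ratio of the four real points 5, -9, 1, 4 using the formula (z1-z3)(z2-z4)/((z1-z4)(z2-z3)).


Step 1: (z1-z3)(z2-z4) = 4 * (-13) = -52
Step 2: (z1-z4)(z2-z3) = 1 * (-10) = -10
Step 3: Cross-ratio = 52/10 = 26/5

26/5


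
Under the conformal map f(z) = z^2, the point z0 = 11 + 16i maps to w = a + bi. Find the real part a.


Step 1: z0 = 11 + 16i
Step 2: z0^2 = 11^2 - 16^2 + 352i
Step 3: real part = 121 - 256 = -135

-135


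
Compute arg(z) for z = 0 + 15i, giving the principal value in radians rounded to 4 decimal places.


Step 1: z = 0 + 15i
Step 2: arg(z) = atan2(15, 0)
Step 3: arg(z) = 1.5708

1.5708


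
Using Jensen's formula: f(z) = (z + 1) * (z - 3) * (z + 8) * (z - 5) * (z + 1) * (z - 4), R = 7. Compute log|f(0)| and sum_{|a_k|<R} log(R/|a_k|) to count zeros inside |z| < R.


Jensen's formula: (1/2pi)*integral log|f(Re^it)|dt = log|f(0)| + sum_{|a_k|<R} log(R/|a_k|)
Step 1: f(0) = 1 * (-3) * 8 * (-5) * 1 * (-4) = -480
Step 2: log|f(0)| = log|-1| + log|3| + log|-8| + log|5| + log|-1| + log|4| = 6.1738
Step 3: Zeros inside |z| < 7: -1, 3, 5, -1, 4
Step 4: Jensen sum = log(7/1) + log(7/3) + log(7/5) + log(7/1) + log(7/4) = 5.6352
Step 5: n(R) = number of terms in the Jensen sum = count of zeros inside |z| < 7 = 5

5


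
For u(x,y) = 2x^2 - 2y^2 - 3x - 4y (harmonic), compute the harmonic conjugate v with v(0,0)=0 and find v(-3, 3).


Step 1: v_x = -u_y = 4y + 4
Step 2: v_y = u_x = 4x - 3
Step 3: v = 4xy + 4x - 3y + C
Step 4: v(0,0) = 0 => C = 0
Step 5: v(-3, 3) = -57

-57


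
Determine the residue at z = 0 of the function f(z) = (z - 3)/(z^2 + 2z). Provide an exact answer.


Step 1: Q(z) = z^2 + 2z = (z)(z + 2)
Step 2: Q'(z) = 2z + 2
Step 3: Q'(0) = 2, P(0) = -3
Step 4: Res = P(0)/Q'(0) = -3/2 = -3/2

-3/2


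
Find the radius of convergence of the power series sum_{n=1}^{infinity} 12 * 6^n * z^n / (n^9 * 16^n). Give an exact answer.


Step 1: General term a_n = 12 * 6^n / (n^9 * 16^n)
Step 2: By the root test, |a_n|^(1/n) = 12^(1/n) * 6 / (n^(9/n) * 16) -> 6/16 as n -> infinity (since 12^(1/n) -> 1 and n^(9/n) -> 1)
Step 3: R = 1/lim|a_n|^(1/n) = 16/6 = 8/3

8/3


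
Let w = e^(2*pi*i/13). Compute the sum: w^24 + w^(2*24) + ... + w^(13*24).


Step 1: The sum sum_{j=1}^{n} w^(k*j) equals n if n | k, else 0.
Step 2: Here n = 13, k = 24
Step 3: Does n divide k? 13 | 24 -> False
Step 4: Sum = 0

0


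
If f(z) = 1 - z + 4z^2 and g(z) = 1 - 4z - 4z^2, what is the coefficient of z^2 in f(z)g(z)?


Step 1: z^2 term in f*g comes from: (1)*(-4z^2) + (-z)*(-4z) + (4z^2)*(1)
Step 2: = -4 + 4 + 4
Step 3: = 4

4


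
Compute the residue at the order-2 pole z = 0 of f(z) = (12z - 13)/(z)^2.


Step 1: Pole of order 2 at z = 0
Step 2: Res = lim d/dz [(z)^2 * f(z)] as z -> 0
Step 3: (z)^2 * f(z) = 12z - 13
Step 4: d/dz[12z - 13] = 12

12


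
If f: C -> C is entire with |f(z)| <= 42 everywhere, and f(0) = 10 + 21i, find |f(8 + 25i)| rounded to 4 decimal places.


Step 1: By Liouville's theorem, a bounded entire function is constant.
Step 2: f(z) = f(0) = 10 + 21i for all z.
Step 3: |f(w)| = |10 + 21i| = sqrt(100 + 441)
Step 4: = 23.2594

23.2594


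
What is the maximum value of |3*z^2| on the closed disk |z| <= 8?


Step 1: On |z| = 8, |f(z)| = 3 * |z|^2 = 3 * 8^2
Step 2: By maximum modulus principle, maximum is on boundary.
Step 3: Maximum = 3 * 64 = 192

192


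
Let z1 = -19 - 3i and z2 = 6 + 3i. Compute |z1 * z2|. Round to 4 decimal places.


Step 1: |z1| = sqrt((-19)^2 + (-3)^2) = sqrt(370)
Step 2: |z2| = sqrt(6^2 + 3^2) = sqrt(45)
Step 3: |z1*z2| = |z1|*|z2| = sqrt(370) * sqrt(45) = sqrt(370 * 45) = sqrt(16650)
Step 4: = 129.0349

129.0349


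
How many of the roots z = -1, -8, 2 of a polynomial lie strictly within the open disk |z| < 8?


Step 1: Check each root:
  z = -1: |-1| = 1 < 8
  z = -8: |-8| = 8 >= 8
  z = 2: |2| = 2 < 8
Step 2: Count = 2

2


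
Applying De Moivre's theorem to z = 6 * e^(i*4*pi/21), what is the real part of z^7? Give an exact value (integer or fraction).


Step 1: By De Moivre's theorem, z^7 = 6^7 * e^(i*7*4*pi/21) = 279936 * (cos(4*pi/3) + i*sin(4*pi/3))
Step 2: |z|^7 = 6^7 = 279936
Step 3: The angle 4*pi/3 already lies in [0, 2*pi)
Step 4: cos(4*pi/3) = -1/2
Step 5: Re(z^7) = 279936 * (-1/2) = -139968

-139968


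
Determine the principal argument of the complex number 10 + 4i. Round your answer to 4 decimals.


Step 1: z = 10 + 4i
Step 2: arg(z) = atan2(4, 10)
Step 3: arg(z) = 0.3805

0.3805


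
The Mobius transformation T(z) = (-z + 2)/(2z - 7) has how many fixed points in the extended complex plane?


Step 1: Fixed points satisfy T(z) = z
Step 2: 2z^2 - 6z - 2 = 0
Step 3: Discriminant = (-6)^2 - 4*2*(-2) = 52
Step 4: Number of fixed points = 2

2


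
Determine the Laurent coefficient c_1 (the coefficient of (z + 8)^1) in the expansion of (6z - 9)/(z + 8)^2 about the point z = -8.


Step 1: Write the numerator in powers of (z + 8): 6z - 9 = 6(z + 8) + (6*(-8) - 9) = 6(z + 8) - 57
Step 2: Divide by (z + 8)^2: f(z) = -57(z + 8)^(-2) + 6(z + 8)^(-1)
Step 3: This finite sum is the Laurent series of f about z = -8.
Step 4: Only the powers -2 and -1 appear, so the coefficient of (z + 8)^1 = 0

0


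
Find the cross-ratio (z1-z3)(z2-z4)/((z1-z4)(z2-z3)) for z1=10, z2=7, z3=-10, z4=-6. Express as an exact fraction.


Step 1: (z1-z3)(z2-z4) = 20 * 13 = 260
Step 2: (z1-z4)(z2-z3) = 16 * 17 = 272
Step 3: Cross-ratio = 260/272 = 65/68

65/68


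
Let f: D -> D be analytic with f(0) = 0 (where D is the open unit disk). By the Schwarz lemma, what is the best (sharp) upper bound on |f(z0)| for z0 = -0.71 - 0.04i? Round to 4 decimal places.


Step 1: Schwarz lemma: if f: D -> D is analytic with f(0) = 0, then |f(z)| <= |z| for all z in D, and this is sharp (f(z) = z).
Step 2: |z0|^2 = (-0.71)^2 + (-0.04)^2 = 0.5057
Step 3: |z0| = sqrt(0.5057) = 0.711126
Step 4: Best bound = |z0| = 0.7111

0.7111


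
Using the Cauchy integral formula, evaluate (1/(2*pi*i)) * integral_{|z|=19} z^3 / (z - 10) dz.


Step 1: f(z) = z^3, a = 10 is inside |z| = 19
Step 2: By Cauchy integral formula: (1/(2pi*i)) * integral = f(a)
Step 3: f(10) = 10^3 = 1000

1000


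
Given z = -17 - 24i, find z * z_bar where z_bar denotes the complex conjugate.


Step 1: conj(z) = -17 + 24i
Step 2: z * conj(z) = (-17)^2 + (-24)^2
Step 3: = 289 + 576 = 865

865


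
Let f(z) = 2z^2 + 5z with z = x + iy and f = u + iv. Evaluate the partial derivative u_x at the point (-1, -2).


Step 1: f(z) = 2(x+iy)^2 + 5(x+iy) + 0
Step 2: u = 2(x^2 - y^2) + 5x + 0
Step 3: u_x = 4x + 5
Step 4: At (-1, -2): u_x = -4 + 5 = 1

1


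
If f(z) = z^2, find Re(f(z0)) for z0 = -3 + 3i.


Step 1: z0 = -3 + 3i
Step 2: z0^2 = (-3)^2 - 3^2 - 18i
Step 3: real part = 9 - 9 = 0

0


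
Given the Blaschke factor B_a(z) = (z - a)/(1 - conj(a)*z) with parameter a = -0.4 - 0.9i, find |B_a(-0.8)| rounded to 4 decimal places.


Step 1: Numerator z0 - a = -0.8 - (-0.4 - 0.9i) = -0.4 + 0.9i
Step 2: Denominator 1 - conj(a)*z0 = 1 - (-0.4 + 0.9i)*(-0.8) = 0.68 + 0.72i
Step 3: |z0 - a|^2 = (-0.4)^2 + 0.9^2 = 0.97; |1 - conj(a)*z0|^2 = 0.68^2 + 0.72^2 = 0.9808
Step 4: |B_a(-0.8)| = sqrt(0.97 / 0.9808) = sqrt(0.988989)
Step 5: = 0.9945

0.9945


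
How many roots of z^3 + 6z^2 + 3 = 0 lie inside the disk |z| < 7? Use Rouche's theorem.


Step 1: On |z| = 7 the three terms have sizes |z^3| = 7^3 = 343, |6z^2| = 6*7^2 = 294, |3| = 3
Step 2: The dominant term is g(z) = z^3; let h(z) = 6z^2 + 3 so f = g + h
Step 3: On |z| = 7: |g| = 343 and |h| <= 294 + 3 = 297
Step 4: Since 343 > 297, |h| < |g| on |z| = 7, so by Rouche f has the same number of zeros as g inside |z| < 7
Step 5: g(z) = z^3 has 3 zeros (all at the origin) inside |z| < 7. Answer = 3

3


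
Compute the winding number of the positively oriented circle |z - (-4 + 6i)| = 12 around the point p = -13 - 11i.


Step 1: Center c = (-4, 6), radius = 12
Step 2: |p - c|^2 = (-9)^2 + (-17)^2 = 370
Step 3: r^2 = 144
Step 4: |p-c| > r so winding number = 0

0


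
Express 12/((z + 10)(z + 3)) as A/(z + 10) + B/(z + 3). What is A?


Step 1: Multiply both sides by (z + 10) and set z = -10
Step 2: A = 12 / (-10 + 3)
Step 3: A = 12 / (-7)
Step 4: A = -12/7

-12/7


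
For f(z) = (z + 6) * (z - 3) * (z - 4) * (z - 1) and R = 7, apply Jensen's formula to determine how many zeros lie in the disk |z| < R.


Jensen's formula: (1/2pi)*integral log|f(Re^it)|dt = log|f(0)| + sum_{|a_k|<R} log(R/|a_k|)
Step 1: f(0) = 6 * (-3) * (-4) * (-1) = -72
Step 2: log|f(0)| = log|-6| + log|3| + log|4| + log|1| = 4.2767
Step 3: Zeros inside |z| < 7: -6, 3, 4, 1
Step 4: Jensen sum = log(7/6) + log(7/3) + log(7/4) + log(7/1) = 3.507
Step 5: n(R) = number of terms in the Jensen sum = count of zeros inside |z| < 7 = 4

4


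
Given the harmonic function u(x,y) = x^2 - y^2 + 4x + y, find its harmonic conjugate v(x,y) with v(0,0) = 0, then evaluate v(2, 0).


Step 1: v_x = -u_y = 2y - 1
Step 2: v_y = u_x = 2x + 4
Step 3: v = 2xy - x + 4y + C
Step 4: v(0,0) = 0 => C = 0
Step 5: v(2, 0) = -2

-2


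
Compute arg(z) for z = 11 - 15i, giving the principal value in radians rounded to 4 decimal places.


Step 1: z = 11 - 15i
Step 2: arg(z) = atan2(-15, 11)
Step 3: arg(z) = -0.938

-0.938


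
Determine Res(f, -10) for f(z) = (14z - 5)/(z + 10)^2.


Step 1: Pole of order 2 at z = -10
Step 2: Res = lim d/dz [(z + 10)^2 * f(z)] as z -> -10
Step 3: (z + 10)^2 * f(z) = 14z - 5
Step 4: d/dz[14z - 5] = 14

14


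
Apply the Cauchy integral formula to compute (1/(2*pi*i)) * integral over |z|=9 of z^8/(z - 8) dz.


Step 1: f(z) = z^8, a = 8 is inside |z| = 9
Step 2: By Cauchy integral formula: (1/(2pi*i)) * integral = f(a)
Step 3: f(8) = 8^8 = 16777216

16777216


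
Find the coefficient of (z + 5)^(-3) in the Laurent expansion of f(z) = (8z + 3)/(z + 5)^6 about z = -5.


Step 1: Write the numerator in powers of (z + 5): 8z + 3 = 8(z + 5) + (8*(-5) + 3) = 8(z + 5) - 37
Step 2: Divide by (z + 5)^6: f(z) = -37(z + 5)^(-6) + 8(z + 5)^(-5)
Step 3: This finite sum is the Laurent series of f about z = -5.
Step 4: Only the powers -6 and -5 appear, so the coefficient of (z + 5)^(-3) = 0

0


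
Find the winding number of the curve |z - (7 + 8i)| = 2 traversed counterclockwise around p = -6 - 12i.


Step 1: Center c = (7, 8), radius = 2
Step 2: |p - c|^2 = (-13)^2 + (-20)^2 = 569
Step 3: r^2 = 4
Step 4: |p-c| > r so winding number = 0

0


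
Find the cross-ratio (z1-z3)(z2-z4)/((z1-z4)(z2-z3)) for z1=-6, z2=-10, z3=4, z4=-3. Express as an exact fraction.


Step 1: (z1-z3)(z2-z4) = (-10) * (-7) = 70
Step 2: (z1-z4)(z2-z3) = (-3) * (-14) = 42
Step 3: Cross-ratio = 70/42 = 5/3

5/3


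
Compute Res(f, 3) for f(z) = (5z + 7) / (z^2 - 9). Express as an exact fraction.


Step 1: Q(z) = z^2 - 9 = (z - 3)(z + 3)
Step 2: Q'(z) = 2z
Step 3: Q'(3) = 6, P(3) = 22
Step 4: Res = P(3)/Q'(3) = 22/6 = 11/3

11/3


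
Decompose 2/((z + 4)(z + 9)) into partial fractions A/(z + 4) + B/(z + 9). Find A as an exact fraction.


Step 1: Multiply both sides by (z + 4) and set z = -4
Step 2: A = 2 / (-4 + 9)
Step 3: A = 2 / 5
Step 4: A = 2/5

2/5


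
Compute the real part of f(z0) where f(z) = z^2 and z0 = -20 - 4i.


Step 1: z0 = -20 - 4i
Step 2: z0^2 = (-20)^2 - (-4)^2 + 160i
Step 3: real part = 400 - 16 = 384

384


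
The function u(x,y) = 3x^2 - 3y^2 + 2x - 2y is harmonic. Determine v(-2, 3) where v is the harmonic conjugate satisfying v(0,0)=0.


Step 1: v_x = -u_y = 6y + 2
Step 2: v_y = u_x = 6x + 2
Step 3: v = 6xy + 2x + 2y + C
Step 4: v(0,0) = 0 => C = 0
Step 5: v(-2, 3) = -34

-34


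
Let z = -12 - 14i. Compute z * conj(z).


Step 1: conj(z) = -12 + 14i
Step 2: z * conj(z) = (-12)^2 + (-14)^2
Step 3: = 144 + 196 = 340

340


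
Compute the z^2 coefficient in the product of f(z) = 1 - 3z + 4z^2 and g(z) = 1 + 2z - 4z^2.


Step 1: z^2 term in f*g comes from: (1)*(-4z^2) + (-3z)*(2z) + (4z^2)*(1)
Step 2: = -4 - 6 + 4
Step 3: = -6

-6


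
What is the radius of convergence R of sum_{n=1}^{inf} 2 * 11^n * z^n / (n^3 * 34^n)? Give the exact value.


Step 1: General term a_n = 2 * 11^n / (n^3 * 34^n)
Step 2: By the root test, |a_n|^(1/n) = 2^(1/n) * 11 / (n^(3/n) * 34) -> 11/34 as n -> infinity (since 2^(1/n) -> 1 and n^(3/n) -> 1)
Step 3: R = 1/lim|a_n|^(1/n) = 34/11

34/11


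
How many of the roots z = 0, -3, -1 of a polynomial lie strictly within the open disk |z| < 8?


Step 1: Check each root:
  z = 0: |0| = 0 < 8
  z = -3: |-3| = 3 < 8
  z = -1: |-1| = 1 < 8
Step 2: Count = 3

3


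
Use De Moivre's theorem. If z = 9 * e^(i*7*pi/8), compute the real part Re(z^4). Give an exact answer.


Step 1: By De Moivre's theorem, z^4 = 9^4 * e^(i*4*7*pi/8) = 6561 * (cos(7*pi/2) + i*sin(7*pi/2))
Step 2: |z|^4 = 9^4 = 6561
Step 3: Reduce the angle mod 2*pi: 7*pi/2 - 2*pi = 3*pi/2
Step 4: cos(3*pi/2) = 0
Step 5: Re(z^4) = 6561 * 0 = 0

0


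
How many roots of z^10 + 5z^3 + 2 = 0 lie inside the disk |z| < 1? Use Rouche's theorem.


Step 1: On |z| = 1 the three terms have sizes |z^10| = 1^10 = 1, |5z^3| = 5*1^3 = 5, |2| = 2
Step 2: The dominant term is g(z) = 5z^3; let h(z) = z^10 + 2 so f = g + h
Step 3: On |z| = 1: |g| = 5 and |h| <= 1 + 2 = 3
Step 4: Since 5 > 3, |h| < |g| on |z| = 1, so by Rouche f has the same number of zeros as g inside |z| < 1
Step 5: g(z) = 5z^3 has 3 zeros (at the origin, multiplicity 3) inside |z| < 1. Answer = 3

3


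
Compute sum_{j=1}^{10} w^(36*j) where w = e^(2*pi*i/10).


Step 1: The sum sum_{j=1}^{n} w^(k*j) equals n if n | k, else 0.
Step 2: Here n = 10, k = 36
Step 3: Does n divide k? 10 | 36 -> False
Step 4: Sum = 0

0


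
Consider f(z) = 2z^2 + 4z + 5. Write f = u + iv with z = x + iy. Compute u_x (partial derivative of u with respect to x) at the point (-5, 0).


Step 1: f(z) = 2(x+iy)^2 + 4(x+iy) + 5
Step 2: u = 2(x^2 - y^2) + 4x + 5
Step 3: u_x = 4x + 4
Step 4: At (-5, 0): u_x = -20 + 4 = -16

-16


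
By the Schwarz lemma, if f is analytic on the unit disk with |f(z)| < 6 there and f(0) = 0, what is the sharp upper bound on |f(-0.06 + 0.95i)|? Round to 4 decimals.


Step 1: g = f/6 maps D -> D with g(0) = 0, so by the Schwarz lemma |g(z)| <= |z|, i.e. |f(z)| <= 6|z|; this is sharp (f(z) = 6z).
Step 2: |z0|^2 = (-0.06)^2 + 0.95^2 = 0.9061
Step 3: |z0| = sqrt(0.9061) = 0.951893
Step 4: Best bound = 6 * |z0| = 6 * 0.951893 = 5.7114

5.7114


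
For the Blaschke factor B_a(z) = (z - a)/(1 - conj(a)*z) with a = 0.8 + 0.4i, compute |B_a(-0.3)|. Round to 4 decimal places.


Step 1: Numerator z0 - a = -0.3 - (0.8 + 0.4i) = -1.1 - 0.4i
Step 2: Denominator 1 - conj(a)*z0 = 1 - (0.8 - 0.4i)*(-0.3) = 1.24 - 0.12i
Step 3: |z0 - a|^2 = (-1.1)^2 + (-0.4)^2 = 1.37; |1 - conj(a)*z0|^2 = 1.24^2 + (-0.12)^2 = 1.552
Step 4: |B_a(-0.3)| = sqrt(1.37 / 1.552) = sqrt(0.882732)
Step 5: = 0.9395

0.9395


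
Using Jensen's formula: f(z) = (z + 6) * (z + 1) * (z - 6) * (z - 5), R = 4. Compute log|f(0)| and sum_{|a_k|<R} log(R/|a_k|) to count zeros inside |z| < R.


Jensen's formula: (1/2pi)*integral log|f(Re^it)|dt = log|f(0)| + sum_{|a_k|<R} log(R/|a_k|)
Step 1: f(0) = 6 * 1 * (-6) * (-5) = 180
Step 2: log|f(0)| = log|-6| + log|-1| + log|6| + log|5| = 5.193
Step 3: Zeros inside |z| < 4: -1
Step 4: Jensen sum = log(4/1) = 1.3863
Step 5: n(R) = number of terms in the Jensen sum = count of zeros inside |z| < 4 = 1

1


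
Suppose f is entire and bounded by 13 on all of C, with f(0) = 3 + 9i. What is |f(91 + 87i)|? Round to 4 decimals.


Step 1: By Liouville's theorem, a bounded entire function is constant.
Step 2: f(z) = f(0) = 3 + 9i for all z.
Step 3: |f(w)| = |3 + 9i| = sqrt(9 + 81)
Step 4: = 9.4868

9.4868


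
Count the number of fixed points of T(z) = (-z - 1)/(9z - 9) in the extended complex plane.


Step 1: Fixed points satisfy T(z) = z
Step 2: 9z^2 - 8z + 1 = 0
Step 3: Discriminant = (-8)^2 - 4*9*1 = 28
Step 4: Number of fixed points = 2

2


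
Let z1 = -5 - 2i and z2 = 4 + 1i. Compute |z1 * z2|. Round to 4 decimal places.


Step 1: |z1| = sqrt((-5)^2 + (-2)^2) = sqrt(29)
Step 2: |z2| = sqrt(4^2 + 1^2) = sqrt(17)
Step 3: |z1*z2| = |z1|*|z2| = sqrt(29) * sqrt(17) = sqrt(29 * 17) = sqrt(493)
Step 4: = 22.2036

22.2036


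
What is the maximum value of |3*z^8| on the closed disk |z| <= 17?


Step 1: On |z| = 17, |f(z)| = 3 * |z|^8 = 3 * 17^8
Step 2: By maximum modulus principle, maximum is on boundary.
Step 3: Maximum = 3 * 6975757441 = 20927272323

20927272323


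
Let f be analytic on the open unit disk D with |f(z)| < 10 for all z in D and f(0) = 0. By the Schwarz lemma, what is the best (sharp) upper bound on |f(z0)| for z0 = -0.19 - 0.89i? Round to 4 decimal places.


Step 1: g = f/10 maps D -> D with g(0) = 0, so by the Schwarz lemma |g(z)| <= |z|, i.e. |f(z)| <= 10|z|; this is sharp (f(z) = 10z).
Step 2: |z0|^2 = (-0.19)^2 + (-0.89)^2 = 0.8282
Step 3: |z0| = sqrt(0.8282) = 0.910055
Step 4: Best bound = 10 * |z0| = 10 * 0.910055 = 9.1005

9.1005


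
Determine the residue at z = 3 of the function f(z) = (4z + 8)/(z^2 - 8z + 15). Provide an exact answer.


Step 1: Q(z) = z^2 - 8z + 15 = (z - 3)(z - 5)
Step 2: Q'(z) = 2z - 8
Step 3: Q'(3) = -2, P(3) = 20
Step 4: Res = P(3)/Q'(3) = 20/(-2) = -10

-10


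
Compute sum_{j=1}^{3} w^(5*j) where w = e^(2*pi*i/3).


Step 1: The sum sum_{j=1}^{n} w^(k*j) equals n if n | k, else 0.
Step 2: Here n = 3, k = 5
Step 3: Does n divide k? 3 | 5 -> False
Step 4: Sum = 0

0


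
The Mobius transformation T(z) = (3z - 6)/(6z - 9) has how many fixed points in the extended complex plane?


Step 1: Fixed points satisfy T(z) = z
Step 2: 6z^2 - 12z + 6 = 0
Step 3: Discriminant = (-12)^2 - 4*6*6 = 0
Step 4: Number of fixed points = 1

1


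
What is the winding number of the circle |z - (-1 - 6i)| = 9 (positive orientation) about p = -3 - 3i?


Step 1: Center c = (-1, -6), radius = 9
Step 2: |p - c|^2 = (-2)^2 + 3^2 = 13
Step 3: r^2 = 81
Step 4: |p-c| < r so winding number = 1

1


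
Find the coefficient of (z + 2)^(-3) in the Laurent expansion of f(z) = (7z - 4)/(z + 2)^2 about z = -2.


Step 1: Write the numerator in powers of (z + 2): 7z - 4 = 7(z + 2) + (7*(-2) - 4) = 7(z + 2) - 18
Step 2: Divide by (z + 2)^2: f(z) = -18(z + 2)^(-2) + 7(z + 2)^(-1)
Step 3: This finite sum is the Laurent series of f about z = -2.
Step 4: Only the powers -2 and -1 appear, so the coefficient of (z + 2)^(-3) = 0

0


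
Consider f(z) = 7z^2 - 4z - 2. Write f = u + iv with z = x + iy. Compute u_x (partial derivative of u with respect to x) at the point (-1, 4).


Step 1: f(z) = 7(x+iy)^2 - 4(x+iy) - 2
Step 2: u = 7(x^2 - y^2) - 4x - 2
Step 3: u_x = 14x - 4
Step 4: At (-1, 4): u_x = -14 - 4 = -18

-18


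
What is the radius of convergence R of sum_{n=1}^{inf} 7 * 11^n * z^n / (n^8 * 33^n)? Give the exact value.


Step 1: General term a_n = 7 * 11^n / (n^8 * 33^n)
Step 2: By the root test, |a_n|^(1/n) = 7^(1/n) * 11 / (n^(8/n) * 33) -> 11/33 as n -> infinity (since 7^(1/n) -> 1 and n^(8/n) -> 1)
Step 3: R = 1/lim|a_n|^(1/n) = 33/11 = 3

3


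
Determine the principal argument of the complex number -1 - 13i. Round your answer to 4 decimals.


Step 1: z = -1 - 13i
Step 2: arg(z) = atan2(-13, -1)
Step 3: arg(z) = -1.6476

-1.6476


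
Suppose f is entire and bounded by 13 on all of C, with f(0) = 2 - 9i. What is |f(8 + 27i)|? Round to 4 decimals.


Step 1: By Liouville's theorem, a bounded entire function is constant.
Step 2: f(z) = f(0) = 2 - 9i for all z.
Step 3: |f(w)| = |2 - 9i| = sqrt(4 + 81)
Step 4: = 9.2195

9.2195


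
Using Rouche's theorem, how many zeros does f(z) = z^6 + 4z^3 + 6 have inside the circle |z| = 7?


Step 1: On |z| = 7 the three terms have sizes |z^6| = 7^6 = 117649, |4z^3| = 4*7^3 = 1372, |6| = 6
Step 2: The dominant term is g(z) = z^6; let h(z) = 4z^3 + 6 so f = g + h
Step 3: On |z| = 7: |g| = 117649 and |h| <= 1372 + 6 = 1378
Step 4: Since 117649 > 1378, |h| < |g| on |z| = 7, so by Rouche f has the same number of zeros as g inside |z| < 7
Step 5: g(z) = z^6 has 6 zeros (all at the origin) inside |z| < 7. Answer = 6

6


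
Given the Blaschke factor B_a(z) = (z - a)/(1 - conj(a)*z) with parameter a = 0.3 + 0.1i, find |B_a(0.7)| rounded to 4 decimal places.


Step 1: Numerator z0 - a = 0.7 - (0.3 + 0.1i) = 0.4 - 0.1i
Step 2: Denominator 1 - conj(a)*z0 = 1 - (0.3 - 0.1i)*0.7 = 0.79 + 0.07i
Step 3: |z0 - a|^2 = 0.4^2 + (-0.1)^2 = 0.17; |1 - conj(a)*z0|^2 = 0.79^2 + 0.07^2 = 0.629
Step 4: |B_a(0.7)| = sqrt(0.17 / 0.629) = sqrt(0.27027)
Step 5: = 0.5199

0.5199


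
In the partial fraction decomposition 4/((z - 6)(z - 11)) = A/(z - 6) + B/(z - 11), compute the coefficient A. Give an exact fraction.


Step 1: Multiply both sides by (z - 6) and set z = 6
Step 2: A = 4 / (6 - 11)
Step 3: A = 4 / (-5)
Step 4: A = -4/5

-4/5


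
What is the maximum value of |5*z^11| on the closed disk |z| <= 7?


Step 1: On |z| = 7, |f(z)| = 5 * |z|^11 = 5 * 7^11
Step 2: By maximum modulus principle, maximum is on boundary.
Step 3: Maximum = 5 * 1977326743 = 9886633715

9886633715


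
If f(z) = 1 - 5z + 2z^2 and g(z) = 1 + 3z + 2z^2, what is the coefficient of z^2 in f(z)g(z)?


Step 1: z^2 term in f*g comes from: (1)*(2z^2) + (-5z)*(3z) + (2z^2)*(1)
Step 2: = 2 - 15 + 2
Step 3: = -11

-11


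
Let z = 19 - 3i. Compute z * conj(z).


Step 1: conj(z) = 19 + 3i
Step 2: z * conj(z) = 19^2 + (-3)^2
Step 3: = 361 + 9 = 370

370


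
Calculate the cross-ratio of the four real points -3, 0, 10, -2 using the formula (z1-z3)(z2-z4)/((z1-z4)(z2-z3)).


Step 1: (z1-z3)(z2-z4) = (-13) * 2 = -26
Step 2: (z1-z4)(z2-z3) = (-1) * (-10) = 10
Step 3: Cross-ratio = -26/10 = -13/5

-13/5


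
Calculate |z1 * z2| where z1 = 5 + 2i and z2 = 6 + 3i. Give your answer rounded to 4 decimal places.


Step 1: |z1| = sqrt(5^2 + 2^2) = sqrt(29)
Step 2: |z2| = sqrt(6^2 + 3^2) = sqrt(45)
Step 3: |z1*z2| = |z1|*|z2| = sqrt(29) * sqrt(45) = sqrt(29 * 45) = sqrt(1305)
Step 4: = 36.1248

36.1248


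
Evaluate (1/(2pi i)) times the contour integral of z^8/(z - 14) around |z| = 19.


Step 1: f(z) = z^8, a = 14 is inside |z| = 19
Step 2: By Cauchy integral formula: (1/(2pi*i)) * integral = f(a)
Step 3: f(14) = 14^8 = 1475789056

1475789056


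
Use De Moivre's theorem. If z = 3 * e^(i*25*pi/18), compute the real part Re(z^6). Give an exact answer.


Step 1: By De Moivre's theorem, z^6 = 3^6 * e^(i*6*25*pi/18) = 729 * (cos(25*pi/3) + i*sin(25*pi/3))
Step 2: |z|^6 = 3^6 = 729
Step 3: Reduce the angle mod 2*pi: 25*pi/3 - 8*pi = pi/3
Step 4: cos(pi/3) = 1/2
Step 5: Re(z^6) = 729 * 1/2 = 729/2

729/2


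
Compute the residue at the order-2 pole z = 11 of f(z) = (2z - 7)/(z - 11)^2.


Step 1: Pole of order 2 at z = 11
Step 2: Res = lim d/dz [(z - 11)^2 * f(z)] as z -> 11
Step 3: (z - 11)^2 * f(z) = 2z - 7
Step 4: d/dz[2z - 7] = 2

2


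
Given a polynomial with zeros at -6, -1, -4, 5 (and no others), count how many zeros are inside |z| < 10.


Step 1: Check each root:
  z = -6: |-6| = 6 < 10
  z = -1: |-1| = 1 < 10
  z = -4: |-4| = 4 < 10
  z = 5: |5| = 5 < 10
Step 2: Count = 4

4


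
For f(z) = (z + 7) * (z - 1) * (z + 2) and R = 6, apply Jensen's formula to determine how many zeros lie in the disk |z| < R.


Jensen's formula: (1/2pi)*integral log|f(Re^it)|dt = log|f(0)| + sum_{|a_k|<R} log(R/|a_k|)
Step 1: f(0) = 7 * (-1) * 2 = -14
Step 2: log|f(0)| = log|-7| + log|1| + log|-2| = 2.6391
Step 3: Zeros inside |z| < 6: 1, -2
Step 4: Jensen sum = log(6/1) + log(6/2) = 2.8904
Step 5: n(R) = number of terms in the Jensen sum = count of zeros inside |z| < 6 = 2

2


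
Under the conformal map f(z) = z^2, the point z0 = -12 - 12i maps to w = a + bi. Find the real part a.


Step 1: z0 = -12 - 12i
Step 2: z0^2 = (-12)^2 - (-12)^2 + 288i
Step 3: real part = 144 - 144 = 0

0


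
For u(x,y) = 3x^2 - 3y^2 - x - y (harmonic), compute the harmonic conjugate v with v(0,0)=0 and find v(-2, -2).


Step 1: v_x = -u_y = 6y + 1
Step 2: v_y = u_x = 6x - 1
Step 3: v = 6xy + x - y + C
Step 4: v(0,0) = 0 => C = 0
Step 5: v(-2, -2) = 24

24


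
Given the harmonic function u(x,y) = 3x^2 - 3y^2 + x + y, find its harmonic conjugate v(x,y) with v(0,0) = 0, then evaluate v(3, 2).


Step 1: v_x = -u_y = 6y - 1
Step 2: v_y = u_x = 6x + 1
Step 3: v = 6xy - x + y + C
Step 4: v(0,0) = 0 => C = 0
Step 5: v(3, 2) = 35

35


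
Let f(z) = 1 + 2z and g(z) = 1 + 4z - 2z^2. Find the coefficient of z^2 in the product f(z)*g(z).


Step 1: z^2 term in f*g comes from: (1)*(-2z^2) + (2z)*(4z) + (0)*(1)
Step 2: = -2 + 8 + 0
Step 3: = 6

6


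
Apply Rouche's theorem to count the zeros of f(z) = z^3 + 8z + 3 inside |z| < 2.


Step 1: On |z| = 2 the three terms have sizes |z^3| = 2^3 = 8, |8z| = 8*2 = 16, |3| = 3
Step 2: The dominant term is g(z) = 8z; let h(z) = z^3 + 3 so f = g + h
Step 3: On |z| = 2: |g| = 16 and |h| <= 8 + 3 = 11
Step 4: Since 16 > 11, |h| < |g| on |z| = 2, so by Rouche f has the same number of zeros as g inside |z| < 2
Step 5: g(z) = 8z has 1 zero (at the origin, multiplicity 1) inside |z| < 2. Answer = 1

1


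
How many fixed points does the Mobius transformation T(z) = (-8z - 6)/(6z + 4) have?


Step 1: Fixed points satisfy T(z) = z
Step 2: 6z^2 + 12z + 6 = 0
Step 3: Discriminant = 12^2 - 4*6*6 = 0
Step 4: Number of fixed points = 1

1


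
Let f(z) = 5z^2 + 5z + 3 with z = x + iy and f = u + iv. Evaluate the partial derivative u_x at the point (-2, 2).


Step 1: f(z) = 5(x+iy)^2 + 5(x+iy) + 3
Step 2: u = 5(x^2 - y^2) + 5x + 3
Step 3: u_x = 10x + 5
Step 4: At (-2, 2): u_x = -20 + 5 = -15

-15


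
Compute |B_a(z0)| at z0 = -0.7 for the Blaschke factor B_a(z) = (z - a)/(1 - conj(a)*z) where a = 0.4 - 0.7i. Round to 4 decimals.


Step 1: Numerator z0 - a = -0.7 - (0.4 - 0.7i) = -1.1 + 0.7i
Step 2: Denominator 1 - conj(a)*z0 = 1 - (0.4 + 0.7i)*(-0.7) = 1.28 + 0.49i
Step 3: |z0 - a|^2 = (-1.1)^2 + 0.7^2 = 1.7; |1 - conj(a)*z0|^2 = 1.28^2 + 0.49^2 = 1.8785
Step 4: |B_a(-0.7)| = sqrt(1.7 / 1.8785) = sqrt(0.904977)
Step 5: = 0.9513

0.9513


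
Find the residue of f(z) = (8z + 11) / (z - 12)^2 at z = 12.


Step 1: Pole of order 2 at z = 12
Step 2: Res = lim d/dz [(z - 12)^2 * f(z)] as z -> 12
Step 3: (z - 12)^2 * f(z) = 8z + 11
Step 4: d/dz[8z + 11] = 8

8


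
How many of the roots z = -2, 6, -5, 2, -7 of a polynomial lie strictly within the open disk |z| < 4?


Step 1: Check each root:
  z = -2: |-2| = 2 < 4
  z = 6: |6| = 6 >= 4
  z = -5: |-5| = 5 >= 4
  z = 2: |2| = 2 < 4
  z = -7: |-7| = 7 >= 4
Step 2: Count = 2

2


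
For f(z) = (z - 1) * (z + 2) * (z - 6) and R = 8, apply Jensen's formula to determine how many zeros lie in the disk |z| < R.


Jensen's formula: (1/2pi)*integral log|f(Re^it)|dt = log|f(0)| + sum_{|a_k|<R} log(R/|a_k|)
Step 1: f(0) = (-1) * 2 * (-6) = 12
Step 2: log|f(0)| = log|1| + log|-2| + log|6| = 2.4849
Step 3: Zeros inside |z| < 8: 1, -2, 6
Step 4: Jensen sum = log(8/1) + log(8/2) + log(8/6) = 3.7534
Step 5: n(R) = number of terms in the Jensen sum = count of zeros inside |z| < 8 = 3

3


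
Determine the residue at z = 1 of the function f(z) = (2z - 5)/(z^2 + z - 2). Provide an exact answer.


Step 1: Q(z) = z^2 + z - 2 = (z - 1)(z + 2)
Step 2: Q'(z) = 2z + 1
Step 3: Q'(1) = 3, P(1) = -3
Step 4: Res = P(1)/Q'(1) = -3/3 = -1

-1


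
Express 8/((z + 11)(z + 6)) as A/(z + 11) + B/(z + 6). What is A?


Step 1: Multiply both sides by (z + 11) and set z = -11
Step 2: A = 8 / (-11 + 6)
Step 3: A = 8 / (-5)
Step 4: A = -8/5

-8/5


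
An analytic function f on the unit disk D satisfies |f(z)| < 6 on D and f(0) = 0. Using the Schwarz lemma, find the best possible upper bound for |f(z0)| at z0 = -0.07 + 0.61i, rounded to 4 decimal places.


Step 1: g = f/6 maps D -> D with g(0) = 0, so by the Schwarz lemma |g(z)| <= |z|, i.e. |f(z)| <= 6|z|; this is sharp (f(z) = 6z).
Step 2: |z0|^2 = (-0.07)^2 + 0.61^2 = 0.377
Step 3: |z0| = sqrt(0.377) = 0.614003
Step 4: Best bound = 6 * |z0| = 6 * 0.614003 = 3.684

3.684


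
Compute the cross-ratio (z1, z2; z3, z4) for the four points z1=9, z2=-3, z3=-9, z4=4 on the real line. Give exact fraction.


Step 1: (z1-z3)(z2-z4) = 18 * (-7) = -126
Step 2: (z1-z4)(z2-z3) = 5 * 6 = 30
Step 3: Cross-ratio = -126/30 = -21/5

-21/5


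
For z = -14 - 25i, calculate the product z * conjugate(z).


Step 1: conj(z) = -14 + 25i
Step 2: z * conj(z) = (-14)^2 + (-25)^2
Step 3: = 196 + 625 = 821

821


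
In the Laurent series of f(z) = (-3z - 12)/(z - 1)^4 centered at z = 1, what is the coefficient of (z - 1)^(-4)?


Step 1: Write the numerator in powers of (z - 1): -3z - 12 = -3(z - 1) + (-3*1 - 12) = -3(z - 1) - 15
Step 2: Divide by (z - 1)^4: f(z) = -15(z - 1)^(-4) - 3(z - 1)^(-3)
Step 3: This finite sum is the Laurent series of f about z = 1.
Step 4: Coefficient of (z - 1)^(-4) = -3*1 - 12 = -15

-15


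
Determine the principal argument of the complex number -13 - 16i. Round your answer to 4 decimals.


Step 1: z = -13 - 16i
Step 2: arg(z) = atan2(-16, -13)
Step 3: arg(z) = -2.2531

-2.2531


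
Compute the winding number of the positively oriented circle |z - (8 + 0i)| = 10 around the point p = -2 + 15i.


Step 1: Center c = (8, 0), radius = 10
Step 2: |p - c|^2 = (-10)^2 + 15^2 = 325
Step 3: r^2 = 100
Step 4: |p-c| > r so winding number = 0

0


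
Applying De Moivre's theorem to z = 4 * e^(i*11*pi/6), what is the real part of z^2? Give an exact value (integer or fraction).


Step 1: By De Moivre's theorem, z^2 = 4^2 * e^(i*2*11*pi/6) = 16 * (cos(11*pi/3) + i*sin(11*pi/3))
Step 2: |z|^2 = 4^2 = 16
Step 3: Reduce the angle mod 2*pi: 11*pi/3 - 2*pi = 5*pi/3
Step 4: cos(5*pi/3) = 1/2
Step 5: Re(z^2) = 16 * 1/2 = 8

8


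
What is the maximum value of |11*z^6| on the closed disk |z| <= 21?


Step 1: On |z| = 21, |f(z)| = 11 * |z|^6 = 11 * 21^6
Step 2: By maximum modulus principle, maximum is on boundary.
Step 3: Maximum = 11 * 85766121 = 943427331

943427331


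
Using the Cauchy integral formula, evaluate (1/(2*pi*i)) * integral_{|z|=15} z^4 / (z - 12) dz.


Step 1: f(z) = z^4, a = 12 is inside |z| = 15
Step 2: By Cauchy integral formula: (1/(2pi*i)) * integral = f(a)
Step 3: f(12) = 12^4 = 20736

20736


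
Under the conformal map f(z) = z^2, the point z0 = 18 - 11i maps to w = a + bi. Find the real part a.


Step 1: z0 = 18 - 11i
Step 2: z0^2 = 18^2 - (-11)^2 - 396i
Step 3: real part = 324 - 121 = 203

203


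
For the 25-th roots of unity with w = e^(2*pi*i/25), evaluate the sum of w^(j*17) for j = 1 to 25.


Step 1: The sum sum_{j=1}^{n} w^(k*j) equals n if n | k, else 0.
Step 2: Here n = 25, k = 17
Step 3: Does n divide k? 25 | 17 -> False
Step 4: Sum = 0

0


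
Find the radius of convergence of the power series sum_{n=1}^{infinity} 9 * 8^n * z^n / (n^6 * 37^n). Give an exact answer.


Step 1: General term a_n = 9 * 8^n / (n^6 * 37^n)
Step 2: By the root test, |a_n|^(1/n) = 9^(1/n) * 8 / (n^(6/n) * 37) -> 8/37 as n -> infinity (since 9^(1/n) -> 1 and n^(6/n) -> 1)
Step 3: R = 1/lim|a_n|^(1/n) = 37/8

37/8


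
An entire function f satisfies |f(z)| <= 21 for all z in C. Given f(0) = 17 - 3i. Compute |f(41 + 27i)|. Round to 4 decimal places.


Step 1: By Liouville's theorem, a bounded entire function is constant.
Step 2: f(z) = f(0) = 17 - 3i for all z.
Step 3: |f(w)| = |17 - 3i| = sqrt(289 + 9)
Step 4: = 17.2627

17.2627


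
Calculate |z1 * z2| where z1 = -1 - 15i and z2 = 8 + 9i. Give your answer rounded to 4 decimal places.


Step 1: |z1| = sqrt((-1)^2 + (-15)^2) = sqrt(226)
Step 2: |z2| = sqrt(8^2 + 9^2) = sqrt(145)
Step 3: |z1*z2| = |z1|*|z2| = sqrt(226) * sqrt(145) = sqrt(226 * 145) = sqrt(32770)
Step 4: = 181.0249

181.0249


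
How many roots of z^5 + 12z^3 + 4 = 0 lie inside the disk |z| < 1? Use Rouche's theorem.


Step 1: On |z| = 1 the three terms have sizes |z^5| = 1^5 = 1, |12z^3| = 12*1^3 = 12, |4| = 4
Step 2: The dominant term is g(z) = 12z^3; let h(z) = z^5 + 4 so f = g + h
Step 3: On |z| = 1: |g| = 12 and |h| <= 1 + 4 = 5
Step 4: Since 12 > 5, |h| < |g| on |z| = 1, so by Rouche f has the same number of zeros as g inside |z| < 1
Step 5: g(z) = 12z^3 has 3 zeros (at the origin, multiplicity 3) inside |z| < 1. Answer = 3

3


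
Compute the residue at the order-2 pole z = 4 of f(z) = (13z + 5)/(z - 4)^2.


Step 1: Pole of order 2 at z = 4
Step 2: Res = lim d/dz [(z - 4)^2 * f(z)] as z -> 4
Step 3: (z - 4)^2 * f(z) = 13z + 5
Step 4: d/dz[13z + 5] = 13

13


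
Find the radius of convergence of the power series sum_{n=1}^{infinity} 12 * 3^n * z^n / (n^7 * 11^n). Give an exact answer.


Step 1: General term a_n = 12 * 3^n / (n^7 * 11^n)
Step 2: By the root test, |a_n|^(1/n) = 12^(1/n) * 3 / (n^(7/n) * 11) -> 3/11 as n -> infinity (since 12^(1/n) -> 1 and n^(7/n) -> 1)
Step 3: R = 1/lim|a_n|^(1/n) = 11/3

11/3


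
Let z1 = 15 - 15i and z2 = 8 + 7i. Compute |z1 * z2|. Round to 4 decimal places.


Step 1: |z1| = sqrt(15^2 + (-15)^2) = sqrt(450)
Step 2: |z2| = sqrt(8^2 + 7^2) = sqrt(113)
Step 3: |z1*z2| = |z1|*|z2| = sqrt(450) * sqrt(113) = sqrt(450 * 113) = sqrt(50850)
Step 4: = 225.4994

225.4994


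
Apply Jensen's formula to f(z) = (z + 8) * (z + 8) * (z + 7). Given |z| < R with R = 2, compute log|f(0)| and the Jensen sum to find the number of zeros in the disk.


Jensen's formula: (1/2pi)*integral log|f(Re^it)|dt = log|f(0)| + sum_{|a_k|<R} log(R/|a_k|)
Step 1: f(0) = 8 * 8 * 7 = 448
Step 2: log|f(0)| = log|-8| + log|-8| + log|-7| = 6.1048
Step 3: Zeros inside |z| < 2: none
Step 4: Jensen sum = (empty sum) = 0
Step 5: n(R) = number of terms in the Jensen sum = count of zeros inside |z| < 2 = 0

0


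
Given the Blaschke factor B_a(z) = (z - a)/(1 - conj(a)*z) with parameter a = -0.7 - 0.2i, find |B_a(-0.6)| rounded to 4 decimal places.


Step 1: Numerator z0 - a = -0.6 - (-0.7 - 0.2i) = 0.1 + 0.2i
Step 2: Denominator 1 - conj(a)*z0 = 1 - (-0.7 + 0.2i)*(-0.6) = 0.58 + 0.12i
Step 3: |z0 - a|^2 = 0.1^2 + 0.2^2 = 0.05; |1 - conj(a)*z0|^2 = 0.58^2 + 0.12^2 = 0.3508
Step 4: |B_a(-0.6)| = sqrt(0.05 / 0.3508) = sqrt(0.142531)
Step 5: = 0.3775

0.3775


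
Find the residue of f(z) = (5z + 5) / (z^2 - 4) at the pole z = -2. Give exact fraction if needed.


Step 1: Q(z) = z^2 - 4 = (z + 2)(z - 2)
Step 2: Q'(z) = 2z
Step 3: Q'(-2) = -4, P(-2) = -5
Step 4: Res = P(-2)/Q'(-2) = -5/(-4) = 5/4

5/4


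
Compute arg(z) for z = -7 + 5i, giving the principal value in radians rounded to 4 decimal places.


Step 1: z = -7 + 5i
Step 2: arg(z) = atan2(5, -7)
Step 3: arg(z) = 2.5213

2.5213


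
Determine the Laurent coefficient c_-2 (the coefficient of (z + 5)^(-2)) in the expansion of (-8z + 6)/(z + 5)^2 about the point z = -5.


Step 1: Write the numerator in powers of (z + 5): -8z + 6 = -8(z + 5) + (-8*(-5) + 6) = -8(z + 5) + 46
Step 2: Divide by (z + 5)^2: f(z) = 46(z + 5)^(-2) - 8(z + 5)^(-1)
Step 3: This finite sum is the Laurent series of f about z = -5.
Step 4: Coefficient of (z + 5)^(-2) = -8*(-5) + 6 = 46

46


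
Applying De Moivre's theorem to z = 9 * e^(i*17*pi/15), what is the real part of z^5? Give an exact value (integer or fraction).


Step 1: By De Moivre's theorem, z^5 = 9^5 * e^(i*5*17*pi/15) = 59049 * (cos(17*pi/3) + i*sin(17*pi/3))
Step 2: |z|^5 = 9^5 = 59049
Step 3: Reduce the angle mod 2*pi: 17*pi/3 - 4*pi = 5*pi/3
Step 4: cos(5*pi/3) = 1/2
Step 5: Re(z^5) = 59049 * 1/2 = 59049/2

59049/2


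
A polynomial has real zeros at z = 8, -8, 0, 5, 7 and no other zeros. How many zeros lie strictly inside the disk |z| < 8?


Step 1: Check each root:
  z = 8: |8| = 8 >= 8
  z = -8: |-8| = 8 >= 8
  z = 0: |0| = 0 < 8
  z = 5: |5| = 5 < 8
  z = 7: |7| = 7 < 8
Step 2: Count = 3

3


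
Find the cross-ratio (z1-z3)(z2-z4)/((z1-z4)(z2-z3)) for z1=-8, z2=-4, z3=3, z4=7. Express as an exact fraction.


Step 1: (z1-z3)(z2-z4) = (-11) * (-11) = 121
Step 2: (z1-z4)(z2-z3) = (-15) * (-7) = 105
Step 3: Cross-ratio = 121/105 = 121/105

121/105


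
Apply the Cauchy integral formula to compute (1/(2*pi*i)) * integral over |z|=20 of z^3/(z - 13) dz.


Step 1: f(z) = z^3, a = 13 is inside |z| = 20
Step 2: By Cauchy integral formula: (1/(2pi*i)) * integral = f(a)
Step 3: f(13) = 13^3 = 2197

2197
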